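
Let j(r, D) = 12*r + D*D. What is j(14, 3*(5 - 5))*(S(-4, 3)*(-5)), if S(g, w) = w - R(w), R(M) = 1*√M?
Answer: -2520 + 840*√3 ≈ -1065.1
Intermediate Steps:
R(M) = √M
j(r, D) = D² + 12*r (j(r, D) = 12*r + D² = D² + 12*r)
S(g, w) = w - √w
j(14, 3*(5 - 5))*(S(-4, 3)*(-5)) = ((3*(5 - 5))² + 12*14)*((3 - √3)*(-5)) = ((3*0)² + 168)*(-15 + 5*√3) = (0² + 168)*(-15 + 5*√3) = (0 + 168)*(-15 + 5*√3) = 168*(-15 + 5*√3) = -2520 + 840*√3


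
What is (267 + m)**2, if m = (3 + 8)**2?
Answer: 150544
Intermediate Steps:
m = 121 (m = 11**2 = 121)
(267 + m)**2 = (267 + 121)**2 = 388**2 = 150544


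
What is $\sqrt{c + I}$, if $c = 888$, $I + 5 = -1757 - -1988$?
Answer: $\sqrt{1114} \approx 33.377$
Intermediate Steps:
$I = 226$ ($I = -5 - -231 = -5 + \left(-1757 + 1988\right) = -5 + 231 = 226$)
$\sqrt{c + I} = \sqrt{888 + 226} = \sqrt{1114}$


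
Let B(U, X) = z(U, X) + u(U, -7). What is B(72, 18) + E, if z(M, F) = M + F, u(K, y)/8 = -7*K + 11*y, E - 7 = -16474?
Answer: -21025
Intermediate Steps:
E = -16467 (E = 7 - 16474 = -16467)
u(K, y) = -56*K + 88*y (u(K, y) = 8*(-7*K + 11*y) = -56*K + 88*y)
z(M, F) = F + M
B(U, X) = -616 + X - 55*U (B(U, X) = (X + U) + (-56*U + 88*(-7)) = (U + X) + (-56*U - 616) = (U + X) + (-616 - 56*U) = -616 + X - 55*U)
B(72, 18) + E = (-616 + 18 - 55*72) - 16467 = (-616 + 18 - 3960) - 16467 = -4558 - 16467 = -21025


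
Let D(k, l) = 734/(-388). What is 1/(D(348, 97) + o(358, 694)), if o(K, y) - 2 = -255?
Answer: -194/49449 ≈ -0.0039232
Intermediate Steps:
o(K, y) = -253 (o(K, y) = 2 - 255 = -253)
D(k, l) = -367/194 (D(k, l) = 734*(-1/388) = -367/194)
1/(D(348, 97) + o(358, 694)) = 1/(-367/194 - 253) = 1/(-49449/194) = -194/49449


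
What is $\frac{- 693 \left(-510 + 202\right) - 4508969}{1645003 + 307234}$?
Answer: $- \frac{4295525}{1952237} \approx -2.2003$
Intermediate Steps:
$\frac{- 693 \left(-510 + 202\right) - 4508969}{1645003 + 307234} = \frac{\left(-693\right) \left(-308\right) - 4508969}{1952237} = \left(213444 - 4508969\right) \frac{1}{1952237} = \left(-4295525\right) \frac{1}{1952237} = - \frac{4295525}{1952237}$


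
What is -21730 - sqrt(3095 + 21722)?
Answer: -21730 - sqrt(24817) ≈ -21888.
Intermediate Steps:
-21730 - sqrt(3095 + 21722) = -21730 - sqrt(24817)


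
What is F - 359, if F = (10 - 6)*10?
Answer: -319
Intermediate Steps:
F = 40 (F = 4*10 = 40)
F - 359 = 40 - 359 = -319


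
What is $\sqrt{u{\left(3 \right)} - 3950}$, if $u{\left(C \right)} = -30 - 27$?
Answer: $i \sqrt{4007} \approx 63.301 i$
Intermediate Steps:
$u{\left(C \right)} = -57$ ($u{\left(C \right)} = -30 - 27 = -57$)
$\sqrt{u{\left(3 \right)} - 3950} = \sqrt{-57 - 3950} = \sqrt{-4007} = i \sqrt{4007}$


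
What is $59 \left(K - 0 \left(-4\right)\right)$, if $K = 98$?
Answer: $5782$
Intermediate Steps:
$59 \left(K - 0 \left(-4\right)\right) = 59 \left(98 - 0 \left(-4\right)\right) = 59 \left(98 - 0\right) = 59 \left(98 + 0\right) = 59 \cdot 98 = 5782$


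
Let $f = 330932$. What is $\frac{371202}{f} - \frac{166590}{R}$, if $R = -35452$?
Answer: $\frac{4268113449}{733262579} \approx 5.8207$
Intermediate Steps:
$\frac{371202}{f} - \frac{166590}{R} = \frac{371202}{330932} - \frac{166590}{-35452} = 371202 \cdot \frac{1}{330932} - - \frac{83295}{17726} = \frac{185601}{165466} + \frac{83295}{17726} = \frac{4268113449}{733262579}$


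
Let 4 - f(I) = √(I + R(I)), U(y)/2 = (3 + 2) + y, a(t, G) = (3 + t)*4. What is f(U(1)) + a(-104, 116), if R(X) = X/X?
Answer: -400 - √13 ≈ -403.61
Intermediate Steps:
R(X) = 1
a(t, G) = 12 + 4*t
U(y) = 10 + 2*y (U(y) = 2*((3 + 2) + y) = 2*(5 + y) = 10 + 2*y)
f(I) = 4 - √(1 + I) (f(I) = 4 - √(I + 1) = 4 - √(1 + I))
f(U(1)) + a(-104, 116) = (4 - √(1 + (10 + 2*1))) + (12 + 4*(-104)) = (4 - √(1 + (10 + 2))) + (12 - 416) = (4 - √(1 + 12)) - 404 = (4 - √13) - 404 = -400 - √13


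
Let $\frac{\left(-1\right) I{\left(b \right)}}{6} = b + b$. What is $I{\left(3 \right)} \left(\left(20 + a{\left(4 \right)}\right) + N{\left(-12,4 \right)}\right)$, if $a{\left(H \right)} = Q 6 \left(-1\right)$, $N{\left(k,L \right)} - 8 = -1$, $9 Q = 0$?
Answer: $-972$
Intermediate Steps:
$I{\left(b \right)} = - 12 b$ ($I{\left(b \right)} = - 6 \left(b + b\right) = - 6 \cdot 2 b = - 12 b$)
$Q = 0$ ($Q = \frac{1}{9} \cdot 0 = 0$)
$N{\left(k,L \right)} = 7$ ($N{\left(k,L \right)} = 8 - 1 = 7$)
$a{\left(H \right)} = 0$ ($a{\left(H \right)} = 0 \cdot 6 \left(-1\right) = 0 \left(-1\right) = 0$)
$I{\left(3 \right)} \left(\left(20 + a{\left(4 \right)}\right) + N{\left(-12,4 \right)}\right) = \left(-12\right) 3 \left(\left(20 + 0\right) + 7\right) = - 36 \left(20 + 7\right) = \left(-36\right) 27 = -972$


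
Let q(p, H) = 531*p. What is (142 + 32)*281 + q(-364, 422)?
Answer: -144390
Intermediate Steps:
(142 + 32)*281 + q(-364, 422) = (142 + 32)*281 + 531*(-364) = 174*281 - 193284 = 48894 - 193284 = -144390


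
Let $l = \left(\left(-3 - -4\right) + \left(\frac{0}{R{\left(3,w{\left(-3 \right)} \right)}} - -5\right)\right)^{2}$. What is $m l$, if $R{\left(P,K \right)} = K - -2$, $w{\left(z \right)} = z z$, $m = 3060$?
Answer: $110160$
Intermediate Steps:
$w{\left(z \right)} = z^{2}$
$R{\left(P,K \right)} = 2 + K$ ($R{\left(P,K \right)} = K + 2 = 2 + K$)
$l = 36$ ($l = \left(\left(-3 - -4\right) + \left(\frac{0}{2 + \left(-3\right)^{2}} - -5\right)\right)^{2} = \left(\left(-3 + 4\right) + \left(\frac{0}{2 + 9} + 5\right)\right)^{2} = \left(1 + \left(\frac{0}{11} + 5\right)\right)^{2} = \left(1 + \left(0 \cdot \frac{1}{11} + 5\right)\right)^{2} = \left(1 + \left(0 + 5\right)\right)^{2} = \left(1 + 5\right)^{2} = 6^{2} = 36$)
$m l = 3060 \cdot 36 = 110160$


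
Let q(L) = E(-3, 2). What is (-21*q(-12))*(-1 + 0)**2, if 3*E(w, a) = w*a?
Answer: 42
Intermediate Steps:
E(w, a) = a*w/3 (E(w, a) = (w*a)/3 = (a*w)/3 = a*w/3)
q(L) = -2 (q(L) = (1/3)*2*(-3) = -2)
(-21*q(-12))*(-1 + 0)**2 = (-21*(-2))*(-1 + 0)**2 = 42*(-1)**2 = 42*1 = 42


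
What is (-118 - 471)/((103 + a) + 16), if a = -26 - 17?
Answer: -31/4 ≈ -7.7500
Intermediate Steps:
a = -43
(-118 - 471)/((103 + a) + 16) = (-118 - 471)/((103 - 43) + 16) = -589/(60 + 16) = -589/76 = -589*1/76 = -31/4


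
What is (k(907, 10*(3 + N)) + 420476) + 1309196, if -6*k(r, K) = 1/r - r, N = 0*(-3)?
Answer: 1568949612/907 ≈ 1.7298e+6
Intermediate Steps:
N = 0
k(r, K) = -1/(6*r) + r/6 (k(r, K) = -(1/r - r)/6 = -1/(6*r) + r/6)
(k(907, 10*(3 + N)) + 420476) + 1309196 = ((⅙)*(-1 + 907²)/907 + 420476) + 1309196 = ((⅙)*(1/907)*(-1 + 822649) + 420476) + 1309196 = ((⅙)*(1/907)*822648 + 420476) + 1309196 = (137108/907 + 420476) + 1309196 = 381508840/907 + 1309196 = 1568949612/907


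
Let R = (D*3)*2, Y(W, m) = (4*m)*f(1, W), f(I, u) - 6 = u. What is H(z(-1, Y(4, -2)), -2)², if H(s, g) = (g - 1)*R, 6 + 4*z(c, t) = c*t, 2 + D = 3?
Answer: 324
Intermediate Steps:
D = 1 (D = -2 + 3 = 1)
f(I, u) = 6 + u
Y(W, m) = 4*m*(6 + W) (Y(W, m) = (4*m)*(6 + W) = 4*m*(6 + W))
R = 6 (R = (1*3)*2 = 3*2 = 6)
z(c, t) = -3/2 + c*t/4 (z(c, t) = -3/2 + (c*t)/4 = -3/2 + c*t/4)
H(s, g) = -6 + 6*g (H(s, g) = (g - 1)*6 = (-1 + g)*6 = -6 + 6*g)
H(z(-1, Y(4, -2)), -2)² = (-6 + 6*(-2))² = (-6 - 12)² = (-18)² = 324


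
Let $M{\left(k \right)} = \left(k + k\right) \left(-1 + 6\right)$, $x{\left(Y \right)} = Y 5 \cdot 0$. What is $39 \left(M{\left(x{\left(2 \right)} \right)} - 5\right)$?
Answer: $-195$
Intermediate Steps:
$x{\left(Y \right)} = 0$ ($x{\left(Y \right)} = 5 Y 0 = 0$)
$M{\left(k \right)} = 10 k$ ($M{\left(k \right)} = 2 k 5 = 10 k$)
$39 \left(M{\left(x{\left(2 \right)} \right)} - 5\right) = 39 \left(10 \cdot 0 - 5\right) = 39 \left(0 - 5\right) = 39 \left(-5\right) = -195$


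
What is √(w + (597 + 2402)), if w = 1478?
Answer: 11*√37 ≈ 66.910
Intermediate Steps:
√(w + (597 + 2402)) = √(1478 + (597 + 2402)) = √(1478 + 2999) = √4477 = 11*√37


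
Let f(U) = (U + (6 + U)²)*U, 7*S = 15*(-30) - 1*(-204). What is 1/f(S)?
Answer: -343/9813924 ≈ -3.4950e-5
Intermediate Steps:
S = -246/7 (S = (15*(-30) - 1*(-204))/7 = (-450 + 204)/7 = (⅐)*(-246) = -246/7 ≈ -35.143)
f(U) = U*(U + (6 + U)²)
1/f(S) = 1/(-246*(-246/7 + (6 - 246/7)²)/7) = 1/(-246*(-246/7 + (-204/7)²)/7) = 1/(-246*(-246/7 + 41616/49)/7) = 1/(-246/7*39894/49) = 1/(-9813924/343) = -343/9813924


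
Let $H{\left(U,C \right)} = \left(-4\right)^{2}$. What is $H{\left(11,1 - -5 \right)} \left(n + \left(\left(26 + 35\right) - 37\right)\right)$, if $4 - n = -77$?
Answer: $1680$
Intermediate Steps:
$n = 81$ ($n = 4 - -77 = 4 + 77 = 81$)
$H{\left(U,C \right)} = 16$
$H{\left(11,1 - -5 \right)} \left(n + \left(\left(26 + 35\right) - 37\right)\right) = 16 \left(81 + \left(\left(26 + 35\right) - 37\right)\right) = 16 \left(81 + \left(61 - 37\right)\right) = 16 \left(81 + 24\right) = 16 \cdot 105 = 1680$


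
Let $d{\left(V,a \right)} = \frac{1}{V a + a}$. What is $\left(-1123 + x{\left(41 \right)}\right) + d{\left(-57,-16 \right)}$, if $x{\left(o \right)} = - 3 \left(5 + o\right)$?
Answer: $- \frac{1129855}{896} \approx -1261.0$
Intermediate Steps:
$d{\left(V,a \right)} = \frac{1}{a + V a}$
$x{\left(o \right)} = -15 - 3 o$
$\left(-1123 + x{\left(41 \right)}\right) + d{\left(-57,-16 \right)} = \left(-1123 - 138\right) + \frac{1}{\left(-16\right) \left(1 - 57\right)} = \left(-1123 - 138\right) - \frac{1}{16 \left(-56\right)} = \left(-1123 - 138\right) - - \frac{1}{896} = -1261 + \frac{1}{896} = - \frac{1129855}{896}$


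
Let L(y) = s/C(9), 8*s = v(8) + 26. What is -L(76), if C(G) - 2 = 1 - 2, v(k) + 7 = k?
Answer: -27/8 ≈ -3.3750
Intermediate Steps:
v(k) = -7 + k
C(G) = 1 (C(G) = 2 + (1 - 2) = 2 - 1 = 1)
s = 27/8 (s = ((-7 + 8) + 26)/8 = (1 + 26)/8 = (⅛)*27 = 27/8 ≈ 3.3750)
L(y) = 27/8 (L(y) = (27/8)/1 = (27/8)*1 = 27/8)
-L(76) = -1*27/8 = -27/8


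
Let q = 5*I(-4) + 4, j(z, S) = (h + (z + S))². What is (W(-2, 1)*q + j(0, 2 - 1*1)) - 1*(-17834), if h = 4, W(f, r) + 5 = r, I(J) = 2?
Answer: 17803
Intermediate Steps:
W(f, r) = -5 + r
j(z, S) = (4 + S + z)² (j(z, S) = (4 + (z + S))² = (4 + (S + z))² = (4 + S + z)²)
q = 14 (q = 5*2 + 4 = 10 + 4 = 14)
(W(-2, 1)*q + j(0, 2 - 1*1)) - 1*(-17834) = ((-5 + 1)*14 + (4 + (2 - 1*1) + 0)²) - 1*(-17834) = (-4*14 + (4 + (2 - 1) + 0)²) + 17834 = (-56 + (4 + 1 + 0)²) + 17834 = (-56 + 5²) + 17834 = (-56 + 25) + 17834 = -31 + 17834 = 17803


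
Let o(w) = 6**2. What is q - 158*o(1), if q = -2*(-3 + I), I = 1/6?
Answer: -17047/3 ≈ -5682.3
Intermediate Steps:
I = 1/6 ≈ 0.16667
q = 17/3 (q = -2*(-3 + 1/6) = -2*(-17/6) = 17/3 ≈ 5.6667)
o(w) = 36
q - 158*o(1) = 17/3 - 158*36 = 17/3 - 5688 = -17047/3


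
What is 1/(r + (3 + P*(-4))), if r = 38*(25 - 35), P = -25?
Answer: -1/277 ≈ -0.0036101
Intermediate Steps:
r = -380 (r = 38*(-10) = -380)
1/(r + (3 + P*(-4))) = 1/(-380 + (3 - 25*(-4))) = 1/(-380 + (3 + 100)) = 1/(-380 + 103) = 1/(-277) = -1/277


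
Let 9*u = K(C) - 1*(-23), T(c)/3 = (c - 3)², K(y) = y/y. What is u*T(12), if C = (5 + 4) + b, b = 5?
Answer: 648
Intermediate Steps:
C = 14 (C = (5 + 4) + 5 = 9 + 5 = 14)
K(y) = 1
T(c) = 3*(-3 + c)² (T(c) = 3*(c - 3)² = 3*(-3 + c)²)
u = 8/3 (u = (1 - 1*(-23))/9 = (1 + 23)/9 = (⅑)*24 = 8/3 ≈ 2.6667)
u*T(12) = 8*(3*(-3 + 12)²)/3 = 8*(3*9²)/3 = 8*(3*81)/3 = (8/3)*243 = 648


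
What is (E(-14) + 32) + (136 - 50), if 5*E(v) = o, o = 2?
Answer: 592/5 ≈ 118.40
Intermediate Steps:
E(v) = ⅖ (E(v) = (⅕)*2 = ⅖)
(E(-14) + 32) + (136 - 50) = (⅖ + 32) + (136 - 50) = 162/5 + 86 = 592/5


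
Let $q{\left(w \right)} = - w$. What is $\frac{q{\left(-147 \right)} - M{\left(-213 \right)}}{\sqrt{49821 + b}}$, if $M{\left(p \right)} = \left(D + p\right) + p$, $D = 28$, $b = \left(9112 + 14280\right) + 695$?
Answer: $\frac{545 \sqrt{2053}}{12318} \approx 2.0047$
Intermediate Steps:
$b = 24087$ ($b = 23392 + 695 = 24087$)
$M{\left(p \right)} = 28 + 2 p$ ($M{\left(p \right)} = \left(28 + p\right) + p = 28 + 2 p$)
$\frac{q{\left(-147 \right)} - M{\left(-213 \right)}}{\sqrt{49821 + b}} = \frac{\left(-1\right) \left(-147\right) - \left(28 + 2 \left(-213\right)\right)}{\sqrt{49821 + 24087}} = \frac{147 - \left(28 - 426\right)}{\sqrt{73908}} = \frac{147 - -398}{6 \sqrt{2053}} = \left(147 + 398\right) \frac{\sqrt{2053}}{12318} = 545 \frac{\sqrt{2053}}{12318} = \frac{545 \sqrt{2053}}{12318}$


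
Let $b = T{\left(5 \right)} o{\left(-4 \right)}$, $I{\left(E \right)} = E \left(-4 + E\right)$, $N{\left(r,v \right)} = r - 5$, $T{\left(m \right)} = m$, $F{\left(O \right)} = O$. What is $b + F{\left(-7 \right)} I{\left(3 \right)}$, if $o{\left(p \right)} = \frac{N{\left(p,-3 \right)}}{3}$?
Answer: $6$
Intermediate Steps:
$N{\left(r,v \right)} = -5 + r$
$o{\left(p \right)} = - \frac{5}{3} + \frac{p}{3}$ ($o{\left(p \right)} = \frac{-5 + p}{3} = \left(-5 + p\right) \frac{1}{3} = - \frac{5}{3} + \frac{p}{3}$)
$b = -15$ ($b = 5 \left(- \frac{5}{3} + \frac{1}{3} \left(-4\right)\right) = 5 \left(- \frac{5}{3} - \frac{4}{3}\right) = 5 \left(-3\right) = -15$)
$b + F{\left(-7 \right)} I{\left(3 \right)} = -15 - 7 \cdot 3 \left(-4 + 3\right) = -15 - 7 \cdot 3 \left(-1\right) = -15 - -21 = -15 + 21 = 6$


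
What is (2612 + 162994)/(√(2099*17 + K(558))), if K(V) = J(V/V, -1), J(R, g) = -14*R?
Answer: 165606*√35669/35669 ≈ 876.86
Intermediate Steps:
K(V) = -14 (K(V) = -14*V/V = -14*1 = -14)
(2612 + 162994)/(√(2099*17 + K(558))) = (2612 + 162994)/(√(2099*17 - 14)) = 165606/(√(35683 - 14)) = 165606/(√35669) = 165606*(√35669/35669) = 165606*√35669/35669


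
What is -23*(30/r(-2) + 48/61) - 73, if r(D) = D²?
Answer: -32159/122 ≈ -263.60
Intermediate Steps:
-23*(30/r(-2) + 48/61) - 73 = -23*(30/((-2)²) + 48/61) - 73 = -23*(30/4 + 48*(1/61)) - 73 = -23*(30*(¼) + 48/61) - 73 = -23*(15/2 + 48/61) - 73 = -23*1011/122 - 73 = -23253/122 - 73 = -32159/122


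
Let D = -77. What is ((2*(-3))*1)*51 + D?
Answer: -383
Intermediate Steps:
((2*(-3))*1)*51 + D = ((2*(-3))*1)*51 - 77 = -6*1*51 - 77 = -6*51 - 77 = -306 - 77 = -383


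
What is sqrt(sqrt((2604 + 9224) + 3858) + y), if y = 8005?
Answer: sqrt(8005 + sqrt(15686)) ≈ 90.168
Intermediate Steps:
sqrt(sqrt((2604 + 9224) + 3858) + y) = sqrt(sqrt((2604 + 9224) + 3858) + 8005) = sqrt(sqrt(11828 + 3858) + 8005) = sqrt(sqrt(15686) + 8005) = sqrt(8005 + sqrt(15686))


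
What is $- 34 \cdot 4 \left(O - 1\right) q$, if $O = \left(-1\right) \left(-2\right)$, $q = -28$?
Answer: $3808$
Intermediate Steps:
$O = 2$
$- 34 \cdot 4 \left(O - 1\right) q = - 34 \cdot 4 \left(2 - 1\right) \left(-28\right) = - 34 \cdot 4 \cdot 1 \left(-28\right) = \left(-34\right) 4 \left(-28\right) = \left(-136\right) \left(-28\right) = 3808$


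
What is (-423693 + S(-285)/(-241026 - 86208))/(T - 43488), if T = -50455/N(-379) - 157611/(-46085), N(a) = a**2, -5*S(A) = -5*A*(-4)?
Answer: 152966551117040782745/15699433090364047456 ≈ 9.7434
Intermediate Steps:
S(A) = -4*A (S(A) = -(-5*A)*(-4)/5 = -4*A)
T = 20314182976/6619695485 (T = -50455/((-379)**2) - 157611/(-46085) = -50455/143641 - 157611*(-1/46085) = -50455*1/143641 + 157611/46085 = -50455/143641 + 157611/46085 = 20314182976/6619695485 ≈ 3.0687)
(-423693 + S(-285)/(-241026 - 86208))/(T - 43488) = (-423693 + (-4*(-285))/(-241026 - 86208))/(20314182976/6619695485 - 43488) = (-423693 + 1140/(-327234))/(-287857003068704/6619695485) = (-423693 + 1140*(-1/327234))*(-6619695485/287857003068704) = (-423693 - 190/54539)*(-6619695485/287857003068704) = -23107792717/54539*(-6619695485/287857003068704) = 152966551117040782745/15699433090364047456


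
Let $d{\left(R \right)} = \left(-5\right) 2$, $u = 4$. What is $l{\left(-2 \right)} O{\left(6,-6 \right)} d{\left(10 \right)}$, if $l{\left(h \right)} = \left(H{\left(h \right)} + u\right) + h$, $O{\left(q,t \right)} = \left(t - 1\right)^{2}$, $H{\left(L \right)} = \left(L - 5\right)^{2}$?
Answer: $-24990$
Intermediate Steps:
$H{\left(L \right)} = \left(-5 + L\right)^{2}$
$d{\left(R \right)} = -10$
$O{\left(q,t \right)} = \left(-1 + t\right)^{2}$
$l{\left(h \right)} = 4 + h + \left(-5 + h\right)^{2}$ ($l{\left(h \right)} = \left(\left(-5 + h\right)^{2} + 4\right) + h = \left(4 + \left(-5 + h\right)^{2}\right) + h = 4 + h + \left(-5 + h\right)^{2}$)
$l{\left(-2 \right)} O{\left(6,-6 \right)} d{\left(10 \right)} = \left(4 - 2 + \left(-5 - 2\right)^{2}\right) \left(-1 - 6\right)^{2} \left(-10\right) = \left(4 - 2 + \left(-7\right)^{2}\right) \left(-7\right)^{2} \left(-10\right) = \left(4 - 2 + 49\right) 49 \left(-10\right) = 51 \cdot 49 \left(-10\right) = 2499 \left(-10\right) = -24990$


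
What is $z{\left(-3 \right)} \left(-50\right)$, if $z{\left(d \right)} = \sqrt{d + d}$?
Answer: $- 50 i \sqrt{6} \approx - 122.47 i$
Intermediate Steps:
$z{\left(d \right)} = \sqrt{2} \sqrt{d}$ ($z{\left(d \right)} = \sqrt{2 d} = \sqrt{2} \sqrt{d}$)
$z{\left(-3 \right)} \left(-50\right) = \sqrt{2} \sqrt{-3} \left(-50\right) = \sqrt{2} i \sqrt{3} \left(-50\right) = i \sqrt{6} \left(-50\right) = - 50 i \sqrt{6}$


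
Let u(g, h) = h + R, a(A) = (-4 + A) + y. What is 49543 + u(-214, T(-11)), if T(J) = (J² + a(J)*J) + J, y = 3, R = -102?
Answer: 49683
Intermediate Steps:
a(A) = -1 + A (a(A) = (-4 + A) + 3 = -1 + A)
T(J) = J + J² + J*(-1 + J) (T(J) = (J² + (-1 + J)*J) + J = (J² + J*(-1 + J)) + J = J + J² + J*(-1 + J))
u(g, h) = -102 + h (u(g, h) = h - 102 = -102 + h)
49543 + u(-214, T(-11)) = 49543 + (-102 + 2*(-11)²) = 49543 + (-102 + 2*121) = 49543 + (-102 + 242) = 49543 + 140 = 49683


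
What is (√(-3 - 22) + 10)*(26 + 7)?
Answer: 330 + 165*I ≈ 330.0 + 165.0*I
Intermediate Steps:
(√(-3 - 22) + 10)*(26 + 7) = (√(-25) + 10)*33 = (5*I + 10)*33 = (10 + 5*I)*33 = 330 + 165*I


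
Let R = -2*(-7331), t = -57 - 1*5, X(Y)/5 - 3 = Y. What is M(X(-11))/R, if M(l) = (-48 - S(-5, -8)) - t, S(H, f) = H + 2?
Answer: 17/14662 ≈ 0.0011595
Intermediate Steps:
X(Y) = 15 + 5*Y
S(H, f) = 2 + H
t = -62 (t = -57 - 5 = -62)
M(l) = 17 (M(l) = (-48 - (2 - 5)) - 1*(-62) = (-48 - 1*(-3)) + 62 = (-48 + 3) + 62 = -45 + 62 = 17)
R = 14662
M(X(-11))/R = 17/14662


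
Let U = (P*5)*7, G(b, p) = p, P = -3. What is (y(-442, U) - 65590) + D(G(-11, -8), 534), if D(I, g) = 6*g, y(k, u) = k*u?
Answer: -15976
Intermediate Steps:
U = -105 (U = -3*5*7 = -15*7 = -105)
(y(-442, U) - 65590) + D(G(-11, -8), 534) = (-442*(-105) - 65590) + 6*534 = (46410 - 65590) + 3204 = -19180 + 3204 = -15976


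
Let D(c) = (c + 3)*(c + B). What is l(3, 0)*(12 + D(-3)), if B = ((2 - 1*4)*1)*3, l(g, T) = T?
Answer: 0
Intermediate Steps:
B = -6 (B = ((2 - 4)*1)*3 = -2*1*3 = -2*3 = -6)
D(c) = (-6 + c)*(3 + c) (D(c) = (c + 3)*(c - 6) = (3 + c)*(-6 + c) = (-6 + c)*(3 + c))
l(3, 0)*(12 + D(-3)) = 0*(12 + (-18 + (-3)**2 - 3*(-3))) = 0*(12 + (-18 + 9 + 9)) = 0*(12 + 0) = 0*12 = 0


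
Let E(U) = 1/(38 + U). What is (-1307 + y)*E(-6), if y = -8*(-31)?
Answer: -1059/32 ≈ -33.094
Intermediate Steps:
y = 248
(-1307 + y)*E(-6) = (-1307 + 248)/(38 - 6) = -1059/32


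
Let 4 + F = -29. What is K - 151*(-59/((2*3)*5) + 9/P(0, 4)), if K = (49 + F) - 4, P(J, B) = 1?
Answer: -31501/30 ≈ -1050.0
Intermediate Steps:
F = -33 (F = -4 - 29 = -33)
K = 12 (K = (49 - 33) - 4 = 16 - 4 = 12)
K - 151*(-59/((2*3)*5) + 9/P(0, 4)) = 12 - 151*(-59/((2*3)*5) + 9/1) = 12 - 151*(-59/(6*5) + 9*1) = 12 - 151*(-59/30 + 9) = 12 - 151*211/30 = 12 - 31861/30 = -31501/30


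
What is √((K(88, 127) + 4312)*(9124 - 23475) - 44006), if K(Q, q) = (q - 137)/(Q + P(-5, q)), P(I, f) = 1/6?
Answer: I*√32757737962/23 ≈ 7869.2*I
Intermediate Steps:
P(I, f) = ⅙
K(Q, q) = (-137 + q)/(⅙ + Q) (K(Q, q) = (q - 137)/(Q + ⅙) = (-137 + q)/(⅙ + Q))
√((K(88, 127) + 4312)*(9124 - 23475) - 44006) = √((6*(-137 + 127)/(1 + 6*88) + 4312)*(9124 - 23475) - 44006) = √((6*(-10)/(1 + 528) + 4312)*(-14351) - 44006) = √((6*(-10)/529 + 4312)*(-14351) - 44006) = √((6*(1/529)*(-10) + 4312)*(-14351) - 44006) = √((-60/529 + 4312)*(-14351) - 44006) = √((2280988/529)*(-14351) - 44006) = √(-32734458788/529 - 44006) = √(-32757737962/529) = I*√32757737962/23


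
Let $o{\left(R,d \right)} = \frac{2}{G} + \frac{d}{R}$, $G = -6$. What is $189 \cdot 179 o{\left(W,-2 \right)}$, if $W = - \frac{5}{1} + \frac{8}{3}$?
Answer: $17721$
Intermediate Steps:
$W = - \frac{7}{3}$ ($W = \left(-5\right) 1 + 8 \cdot \frac{1}{3} = -5 + \frac{8}{3} = - \frac{7}{3} \approx -2.3333$)
$o{\left(R,d \right)} = - \frac{1}{3} + \frac{d}{R}$ ($o{\left(R,d \right)} = \frac{2}{-6} + \frac{d}{R} = 2 \left(- \frac{1}{6}\right) + \frac{d}{R} = - \frac{1}{3} + \frac{d}{R}$)
$189 \cdot 179 o{\left(W,-2 \right)} = 189 \cdot 179 \frac{-2 - - \frac{7}{9}}{- \frac{7}{3}} = 33831 \left(- \frac{3 \left(-2 + \frac{7}{9}\right)}{7}\right) = 33831 \left(\left(- \frac{3}{7}\right) \left(- \frac{11}{9}\right)\right) = 33831 \cdot \frac{11}{21} = 17721$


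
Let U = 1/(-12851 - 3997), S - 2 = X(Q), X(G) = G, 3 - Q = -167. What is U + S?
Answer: 2897855/16848 ≈ 172.00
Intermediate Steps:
Q = 170 (Q = 3 - 1*(-167) = 3 + 167 = 170)
S = 172 (S = 2 + 170 = 172)
U = -1/16848 (U = 1/(-16848) = -1/16848 ≈ -5.9354e-5)
U + S = -1/16848 + 172 = 2897855/16848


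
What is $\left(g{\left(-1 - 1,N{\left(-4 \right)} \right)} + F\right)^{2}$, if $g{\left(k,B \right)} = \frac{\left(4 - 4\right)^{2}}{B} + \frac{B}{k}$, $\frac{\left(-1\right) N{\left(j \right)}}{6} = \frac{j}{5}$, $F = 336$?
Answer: $\frac{2782224}{25} \approx 1.1129 \cdot 10^{5}$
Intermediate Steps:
$N{\left(j \right)} = - \frac{6 j}{5}$ ($N{\left(j \right)} = - 6 \frac{j}{5} = - \frac{6 j}{5}$)
$g{\left(k,B \right)} = \frac{B}{k}$ ($g{\left(k,B \right)} = \frac{0^{2}}{B} + \frac{B}{k} = \frac{0}{B} + \frac{B}{k} = 0 + \frac{B}{k} = \frac{B}{k}$)
$\left(g{\left(-1 - 1,N{\left(-4 \right)} \right)} + F\right)^{2} = \left(\frac{\left(- \frac{6}{5}\right) \left(-4\right)}{-1 - 1} + 336\right)^{2} = \left(\frac{24}{5 \left(-2\right)} + 336\right)^{2} = \left(\frac{24}{5} \left(- \frac{1}{2}\right) + 336\right)^{2} = \left(- \frac{12}{5} + 336\right)^{2} = \left(\frac{1668}{5}\right)^{2} = \frac{2782224}{25}$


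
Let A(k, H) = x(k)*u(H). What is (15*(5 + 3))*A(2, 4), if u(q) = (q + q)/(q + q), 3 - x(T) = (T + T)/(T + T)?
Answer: 240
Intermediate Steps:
x(T) = 2 (x(T) = 3 - (T + T)/(T + T) = 3 - 2*T/(2*T) = 3 - 2*T*1/(2*T) = 3 - 1*1 = 3 - 1 = 2)
u(q) = 1 (u(q) = (2*q)/((2*q)) = (2*q)*(1/(2*q)) = 1)
A(k, H) = 2 (A(k, H) = 2*1 = 2)
(15*(5 + 3))*A(2, 4) = (15*(5 + 3))*2 = (15*8)*2 = 120*2 = 240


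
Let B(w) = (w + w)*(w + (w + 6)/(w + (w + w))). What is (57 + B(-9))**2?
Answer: 47089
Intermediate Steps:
B(w) = 2*w*(w + (6 + w)/(3*w)) (B(w) = (2*w)*(w + (6 + w)/(w + 2*w)) = (2*w)*(w + (6 + w)/((3*w))) = (2*w)*(w + (6 + w)*(1/(3*w))) = (2*w)*(w + (6 + w)/(3*w)) = 2*w*(w + (6 + w)/(3*w)))
(57 + B(-9))**2 = (57 + (4 + 2*(-9)**2 + (2/3)*(-9)))**2 = (57 + (4 + 2*81 - 6))**2 = (57 + (4 + 162 - 6))**2 = (57 + 160)**2 = 217**2 = 47089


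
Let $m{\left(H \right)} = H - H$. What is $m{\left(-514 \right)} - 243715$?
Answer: $-243715$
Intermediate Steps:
$m{\left(H \right)} = 0$
$m{\left(-514 \right)} - 243715 = 0 - 243715 = -243715$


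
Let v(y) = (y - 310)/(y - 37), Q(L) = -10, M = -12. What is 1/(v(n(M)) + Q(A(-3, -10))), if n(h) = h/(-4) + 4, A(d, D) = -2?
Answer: 10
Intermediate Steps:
n(h) = 4 - h/4 (n(h) = h*(-¼) + 4 = -h/4 + 4 = 4 - h/4)
v(y) = (-310 + y)/(-37 + y)
1/(v(n(M)) + Q(A(-3, -10))) = 1/((-310 + (4 - ¼*(-12)))/(-37 + (4 - ¼*(-12))) - 10) = 1/((-310 + (4 + 3))/(-37 + (4 + 3)) - 10) = 1/((-310 + 7)/(-37 + 7) - 10) = 1/(-303/(-30) - 10) = 1/(-1/30*(-303) - 10) = 1/(101/10 - 10) = 1/(⅒) = 10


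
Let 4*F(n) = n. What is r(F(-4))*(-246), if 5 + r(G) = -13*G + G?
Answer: -1722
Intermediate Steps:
F(n) = n/4
r(G) = -5 - 12*G (r(G) = -5 + (-13*G + G) = -5 - 12*G)
r(F(-4))*(-246) = (-5 - 3*(-4))*(-246) = (-5 - 12*(-1))*(-246) = (-5 + 12)*(-246) = 7*(-246) = -1722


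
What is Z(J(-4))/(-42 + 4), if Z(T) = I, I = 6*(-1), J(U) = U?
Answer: 3/19 ≈ 0.15789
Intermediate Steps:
I = -6
Z(T) = -6
Z(J(-4))/(-42 + 4) = -6/(-42 + 4) = -6/(-38) = -6*(-1/38) = 3/19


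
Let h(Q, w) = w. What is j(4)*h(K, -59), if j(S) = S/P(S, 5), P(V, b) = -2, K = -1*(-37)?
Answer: 118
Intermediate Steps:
K = 37
j(S) = -S/2 (j(S) = S/(-2) = S*(-½) = -S/2)
j(4)*h(K, -59) = -½*4*(-59) = -2*(-59) = 118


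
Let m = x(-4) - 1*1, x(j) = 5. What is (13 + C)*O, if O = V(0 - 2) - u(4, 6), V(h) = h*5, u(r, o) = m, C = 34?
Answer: -658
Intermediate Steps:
m = 4 (m = 5 - 1*1 = 5 - 1 = 4)
u(r, o) = 4
V(h) = 5*h
O = -14 (O = 5*(0 - 2) - 1*4 = 5*(-2) - 4 = -10 - 4 = -14)
(13 + C)*O = (13 + 34)*(-14) = 47*(-14) = -658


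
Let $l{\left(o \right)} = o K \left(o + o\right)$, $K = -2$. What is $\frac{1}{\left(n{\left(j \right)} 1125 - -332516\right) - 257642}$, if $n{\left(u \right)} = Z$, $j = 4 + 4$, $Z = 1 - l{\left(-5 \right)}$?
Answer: $\frac{1}{188499} \approx 5.3051 \cdot 10^{-6}$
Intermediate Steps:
$l{\left(o \right)} = - 4 o^{2}$ ($l{\left(o \right)} = o \left(-2\right) \left(o + o\right) = - 2 o 2 o = - 4 o^{2}$)
$Z = 101$ ($Z = 1 - - 4 \left(-5\right)^{2} = 1 - \left(-4\right) 25 = 1 - -100 = 1 + 100 = 101$)
$j = 8$
$n{\left(u \right)} = 101$
$\frac{1}{\left(n{\left(j \right)} 1125 - -332516\right) - 257642} = \frac{1}{\left(101 \cdot 1125 - -332516\right) - 257642} = \frac{1}{\left(113625 + 332516\right) - 257642} = \frac{1}{446141 - 257642} = \frac{1}{188499}$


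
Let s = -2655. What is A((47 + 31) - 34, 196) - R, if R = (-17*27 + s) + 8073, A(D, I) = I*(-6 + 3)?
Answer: -5547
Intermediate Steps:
A(D, I) = -3*I (A(D, I) = I*(-3) = -3*I)
R = 4959 (R = (-17*27 - 2655) + 8073 = (-459 - 2655) + 8073 = -3114 + 8073 = 4959)
A((47 + 31) - 34, 196) - R = -3*196 - 1*4959 = -588 - 4959 = -5547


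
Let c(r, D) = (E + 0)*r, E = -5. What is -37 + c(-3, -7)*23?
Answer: 308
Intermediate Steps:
c(r, D) = -5*r (c(r, D) = (-5 + 0)*r = -5*r)
-37 + c(-3, -7)*23 = -37 - 5*(-3)*23 = -37 + 15*23 = -37 + 345 = 308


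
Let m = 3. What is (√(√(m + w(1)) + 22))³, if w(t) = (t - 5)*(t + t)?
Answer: (22 + I*√5)^(3/2) ≈ 102.79 + 15.739*I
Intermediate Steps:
w(t) = 2*t*(-5 + t) (w(t) = (-5 + t)*(2*t) = 2*t*(-5 + t))
(√(√(m + w(1)) + 22))³ = (√(√(3 + 2*1*(-5 + 1)) + 22))³ = (√(√(3 + 2*1*(-4)) + 22))³ = (√(√(3 - 8) + 22))³ = (√(√(-5) + 22))³ = (√(I*√5 + 22))³ = (√(22 + I*√5))³ = (22 + I*√5)^(3/2)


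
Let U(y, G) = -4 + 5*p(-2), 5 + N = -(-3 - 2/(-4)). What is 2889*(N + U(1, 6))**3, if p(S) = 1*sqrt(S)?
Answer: 16187067/8 + 4434615*I*sqrt(2)/4 ≈ 2.0234e+6 + 1.5679e+6*I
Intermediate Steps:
N = -5/2 (N = -5 - (-3 - 2/(-4)) = -5 - (-3 - 2*(-1/4)) = -5 - (-3 + 1/2) = -5 - 1*(-5/2) = -5 + 5/2 = -5/2 ≈ -2.5000)
p(S) = sqrt(S)
U(y, G) = -4 + 5*I*sqrt(2) (U(y, G) = -4 + 5*sqrt(-2) = -4 + 5*(I*sqrt(2)) = -4 + 5*I*sqrt(2))
2889*(N + U(1, 6))**3 = 2889*(-5/2 + (-4 + 5*I*sqrt(2)))**3 = 2889*(-13/2 + 5*I*sqrt(2))**3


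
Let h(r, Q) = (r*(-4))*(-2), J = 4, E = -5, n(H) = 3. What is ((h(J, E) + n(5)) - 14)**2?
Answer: 441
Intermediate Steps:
h(r, Q) = 8*r (h(r, Q) = -4*r*(-2) = 8*r)
((h(J, E) + n(5)) - 14)**2 = ((8*4 + 3) - 14)**2 = ((32 + 3) - 14)**2 = (35 - 14)**2 = 21**2 = 441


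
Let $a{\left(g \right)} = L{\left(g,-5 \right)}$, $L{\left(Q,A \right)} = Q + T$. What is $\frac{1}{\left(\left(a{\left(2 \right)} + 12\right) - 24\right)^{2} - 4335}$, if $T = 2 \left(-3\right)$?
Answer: $- \frac{1}{4079} \approx -0.00024516$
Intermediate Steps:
$T = -6$
$L{\left(Q,A \right)} = -6 + Q$ ($L{\left(Q,A \right)} = Q - 6 = -6 + Q$)
$a{\left(g \right)} = -6 + g$
$\frac{1}{\left(\left(a{\left(2 \right)} + 12\right) - 24\right)^{2} - 4335} = \frac{1}{\left(\left(\left(-6 + 2\right) + 12\right) - 24\right)^{2} - 4335} = \frac{1}{\left(\left(-4 + 12\right) - 24\right)^{2} - 4335} = \frac{1}{\left(8 - 24\right)^{2} - 4335} = \frac{1}{\left(-16\right)^{2} - 4335} = \frac{1}{256 - 4335} = \frac{1}{-4079} = - \frac{1}{4079}$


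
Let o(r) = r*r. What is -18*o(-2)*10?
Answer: -720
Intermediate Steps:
o(r) = r²
-18*o(-2)*10 = -18*(-2)²*10 = -18*4*10 = -72*10 = -720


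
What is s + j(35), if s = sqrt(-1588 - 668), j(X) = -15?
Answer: -15 + 4*I*sqrt(141) ≈ -15.0 + 47.497*I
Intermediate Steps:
s = 4*I*sqrt(141) (s = sqrt(-2256) = 4*I*sqrt(141) ≈ 47.497*I)
s + j(35) = 4*I*sqrt(141) - 15 = -15 + 4*I*sqrt(141)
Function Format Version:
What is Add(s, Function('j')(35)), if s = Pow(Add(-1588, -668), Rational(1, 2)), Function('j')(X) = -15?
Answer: Add(-15, Mul(4, I, Pow(141, Rational(1, 2)))) ≈ Add(-15.000, Mul(47.497, I))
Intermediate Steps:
s = Mul(4, I, Pow(141, Rational(1, 2))) (s = Pow(-2256, Rational(1, 2)) = Mul(4, I, Pow(141, Rational(1, 2))) ≈ Mul(47.497, I))
Add(s, Function('j')(35)) = Add(Mul(4, I, Pow(141, Rational(1, 2))), -15) = Add(-15, Mul(4, I, Pow(141, Rational(1, 2))))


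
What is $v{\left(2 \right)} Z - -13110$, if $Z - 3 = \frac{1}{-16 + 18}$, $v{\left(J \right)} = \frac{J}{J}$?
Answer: $\frac{26227}{2} \approx 13114.0$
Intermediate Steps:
$v{\left(J \right)} = 1$
$Z = \frac{7}{2}$ ($Z = 3 + \frac{1}{-16 + 18} = 3 + \frac{1}{2} = \frac{7}{2} \approx 3.5$)
$v{\left(2 \right)} Z - -13110 = 1 \cdot \frac{7}{2} - -13110 = \frac{7}{2} + 13110 = \frac{26227}{2}$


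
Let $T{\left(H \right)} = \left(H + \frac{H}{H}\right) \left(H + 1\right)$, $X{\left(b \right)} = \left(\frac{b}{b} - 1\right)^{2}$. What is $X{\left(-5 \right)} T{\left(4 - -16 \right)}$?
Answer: $0$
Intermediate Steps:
$X{\left(b \right)} = 0$ ($X{\left(b \right)} = \left(1 - 1\right)^{2} = 0^{2} = 0$)
$T{\left(H \right)} = \left(1 + H\right)^{2}$ ($T{\left(H \right)} = \left(H + 1\right) \left(1 + H\right) = \left(1 + H\right) \left(1 + H\right) = \left(1 + H\right)^{2}$)
$X{\left(-5 \right)} T{\left(4 - -16 \right)} = 0 \left(1 + \left(4 - -16\right)^{2} + 2 \left(4 - -16\right)\right) = 0 \left(1 + \left(4 + 16\right)^{2} + 2 \left(4 + 16\right)\right) = 0 \left(1 + 20^{2} + 2 \cdot 20\right) = 0 \left(1 + 400 + 40\right) = 0 \cdot 441 = 0$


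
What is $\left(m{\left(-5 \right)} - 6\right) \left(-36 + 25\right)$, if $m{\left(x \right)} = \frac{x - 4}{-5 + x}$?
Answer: $\frac{561}{10} \approx 56.1$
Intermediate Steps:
$m{\left(x \right)} = \frac{-4 + x}{-5 + x}$
$\left(m{\left(-5 \right)} - 6\right) \left(-36 + 25\right) = \left(\frac{-4 - 5}{-5 - 5} - 6\right) \left(-36 + 25\right) = \left(\frac{1}{-10} \left(-9\right) - 6\right) \left(-11\right) = \left(\left(- \frac{1}{10}\right) \left(-9\right) - 6\right) \left(-11\right) = \left(\frac{9}{10} - 6\right) \left(-11\right) = \left(- \frac{51}{10}\right) \left(-11\right) = \frac{561}{10}$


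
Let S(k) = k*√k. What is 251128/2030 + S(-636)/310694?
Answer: 125564/1015 - 636*I*√159/155347 ≈ 123.71 - 0.051624*I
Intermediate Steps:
S(k) = k^(3/2)
251128/2030 + S(-636)/310694 = 251128/2030 + (-636)^(3/2)/310694 = 251128*(1/2030) - 1272*I*√159*(1/310694) = 125564/1015 - 636*I*√159/155347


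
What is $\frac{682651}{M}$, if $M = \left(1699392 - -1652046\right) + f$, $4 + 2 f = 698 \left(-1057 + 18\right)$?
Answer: $\frac{682651}{2988825} \approx 0.2284$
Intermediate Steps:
$f = -362613$ ($f = -2 + \frac{698 \left(-1057 + 18\right)}{2} = -2 + \frac{698 \left(-1039\right)}{2} = -2 + \frac{1}{2} \left(-725222\right) = -2 - 362611 = -362613$)
$M = 2988825$ ($M = \left(1699392 - -1652046\right) - 362613 = \left(1699392 + 1652046\right) - 362613 = 3351438 - 362613 = 2988825$)
$\frac{682651}{M} = \frac{682651}{2988825}$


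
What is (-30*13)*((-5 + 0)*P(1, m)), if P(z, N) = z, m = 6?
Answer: 1950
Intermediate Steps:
(-30*13)*((-5 + 0)*P(1, m)) = (-30*13)*((-5 + 0)*1) = -(-1950) = -390*(-5) = 1950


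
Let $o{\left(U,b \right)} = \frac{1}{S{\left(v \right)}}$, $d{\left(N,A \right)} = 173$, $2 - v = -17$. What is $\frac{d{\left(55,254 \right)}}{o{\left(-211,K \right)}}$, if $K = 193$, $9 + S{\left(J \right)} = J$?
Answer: $1730$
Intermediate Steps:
$v = 19$ ($v = 2 - -17 = 2 + 17 = 19$)
$S{\left(J \right)} = -9 + J$
$o{\left(U,b \right)} = \frac{1}{10}$ ($o{\left(U,b \right)} = \frac{1}{-9 + 19} = \frac{1}{10}$)
$\frac{d{\left(55,254 \right)}}{o{\left(-211,K \right)}} = 173 \frac{1}{\frac{1}{10}} = 173 \cdot 10 = 1730$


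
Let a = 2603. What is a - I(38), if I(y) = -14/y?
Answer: 49464/19 ≈ 2603.4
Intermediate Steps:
a - I(38) = 2603 - (-14)/38 = 2603 - 1*(-7/19) = 2603 + 7/19 = 49464/19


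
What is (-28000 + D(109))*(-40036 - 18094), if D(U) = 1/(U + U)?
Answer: 177412730935/109 ≈ 1.6276e+9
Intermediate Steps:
D(U) = 1/(2*U)
(-28000 + D(109))*(-40036 - 18094) = (-28000 + (½)/109)*(-40036 - 18094) = (-28000 + (½)*(1/109))*(-58130) = (-28000 + 1/218)*(-58130) = -6103999/218*(-58130) = 177412730935/109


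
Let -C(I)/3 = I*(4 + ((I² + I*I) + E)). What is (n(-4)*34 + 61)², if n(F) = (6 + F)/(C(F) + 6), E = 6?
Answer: 840889/225 ≈ 3737.3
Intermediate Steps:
C(I) = -3*I*(10 + 2*I²) (C(I) = -3*I*(4 + ((I² + I*I) + 6)) = -3*I*(4 + ((I² + I²) + 6)) = -3*I*(4 + (2*I² + 6)) = -3*I*(4 + (6 + 2*I²)) = -3*I*(10 + 2*I²))
n(F) = (6 + F)/(6 - 6*F*(5 + F²)) (n(F) = (6 + F)/(-6*F*(5 + F²) + 6) = (6 + F)/(6 - 6*F*(5 + F²)))
(n(-4)*34 + 61)² = (((-6 - 1*(-4))/(6*(-1 - 4*(5 + (-4)²))))*34 + 61)² = (((-6 + 4)/(6*(-1 - 4*(5 + 16))))*34 + 61)² = (((⅙)*(-2)/(-1 - 4*21))*34 + 61)² = (((⅙)*(-2)/(-1 - 84))*34 + 61)² = (((⅙)*(-2)/(-85))*34 + 61)² = (((⅙)*(-1/85)*(-2))*34 + 61)² = ((1/255)*34 + 61)² = (2/15 + 61)² = (917/15)² = 840889/225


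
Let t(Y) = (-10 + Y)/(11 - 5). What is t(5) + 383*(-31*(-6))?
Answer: 427423/6 ≈ 71237.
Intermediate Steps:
t(Y) = -5/3 + Y/6 (t(Y) = (-10 + Y)/6 = (-10 + Y)*(⅙) = -5/3 + Y/6)
t(5) + 383*(-31*(-6)) = (-5/3 + (⅙)*5) + 383*(-31*(-6)) = (-5/3 + ⅚) + 383*186 = -⅚ + 71238 = 427423/6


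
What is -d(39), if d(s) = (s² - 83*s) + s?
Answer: 1677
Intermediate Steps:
d(s) = s² - 82*s
-d(39) = -39*(-82 + 39) = -39*(-43) = -1*(-1677) = 1677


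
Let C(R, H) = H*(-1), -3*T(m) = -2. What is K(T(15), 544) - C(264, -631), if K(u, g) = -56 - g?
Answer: -1231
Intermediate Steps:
T(m) = 2/3 (T(m) = -1/3*(-2) = 2/3)
C(R, H) = -H
K(T(15), 544) - C(264, -631) = (-56 - 1*544) - (-1)*(-631) = (-56 - 544) - 1*631 = -600 - 631 = -1231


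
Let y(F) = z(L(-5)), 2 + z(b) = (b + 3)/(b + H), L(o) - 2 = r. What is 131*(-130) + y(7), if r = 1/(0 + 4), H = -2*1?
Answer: -17011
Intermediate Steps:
H = -2
r = ¼ (r = 1/4 = ¼ ≈ 0.25000)
L(o) = 9/4 (L(o) = 2 + ¼ = 9/4)
z(b) = -2 + (3 + b)/(-2 + b) (z(b) = -2 + (b + 3)/(b - 2) = -2 + (3 + b)/(-2 + b))
y(F) = 19 (y(F) = (7 - 1*9/4)/(-2 + 9/4) = (7 - 9/4)/(¼) = 4*(19/4) = 19)
131*(-130) + y(7) = 131*(-130) + 19 = -17030 + 19 = -17011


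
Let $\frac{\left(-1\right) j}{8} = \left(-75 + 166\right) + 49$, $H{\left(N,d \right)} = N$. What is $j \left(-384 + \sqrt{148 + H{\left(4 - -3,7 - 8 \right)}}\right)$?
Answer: $430080 - 1120 \sqrt{155} \approx 4.1614 \cdot 10^{5}$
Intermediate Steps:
$j = -1120$ ($j = - 8 \left(\left(-75 + 166\right) + 49\right) = - 8 \left(91 + 49\right) = \left(-8\right) 140 = -1120$)
$j \left(-384 + \sqrt{148 + H{\left(4 - -3,7 - 8 \right)}}\right) = - 1120 \left(-384 + \sqrt{148 + \left(4 - -3\right)}\right) = - 1120 \left(-384 + \sqrt{148 + \left(4 + 3\right)}\right) = - 1120 \left(-384 + \sqrt{148 + 7}\right) = - 1120 \left(-384 + \sqrt{155}\right) = 430080 - 1120 \sqrt{155}$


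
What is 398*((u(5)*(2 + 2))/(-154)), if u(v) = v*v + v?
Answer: -23880/77 ≈ -310.13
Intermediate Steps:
u(v) = v + v**2 (u(v) = v**2 + v = v + v**2)
398*((u(5)*(2 + 2))/(-154)) = 398*(((5*(1 + 5))*(2 + 2))/(-154)) = 398*(((5*6)*4)*(-1/154)) = 398*((30*4)*(-1/154)) = 398*(120*(-1/154)) = 398*(-60/77) = -23880/77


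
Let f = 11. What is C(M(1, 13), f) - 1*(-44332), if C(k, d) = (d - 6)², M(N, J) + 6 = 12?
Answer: 44357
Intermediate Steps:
M(N, J) = 6 (M(N, J) = -6 + 12 = 6)
C(k, d) = (-6 + d)²
C(M(1, 13), f) - 1*(-44332) = (-6 + 11)² - 1*(-44332) = 5² + 44332 = 25 + 44332 = 44357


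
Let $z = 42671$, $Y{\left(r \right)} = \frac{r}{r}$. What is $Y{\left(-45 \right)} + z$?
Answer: $42672$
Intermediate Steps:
$Y{\left(r \right)} = 1$
$Y{\left(-45 \right)} + z = 1 + 42671 = 42672$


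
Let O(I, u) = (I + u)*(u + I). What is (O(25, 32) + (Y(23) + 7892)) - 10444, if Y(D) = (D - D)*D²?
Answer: 697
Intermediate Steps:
O(I, u) = (I + u)² (O(I, u) = (I + u)*(I + u) = (I + u)²)
Y(D) = 0 (Y(D) = 0*D² = 0)
(O(25, 32) + (Y(23) + 7892)) - 10444 = ((25 + 32)² + (0 + 7892)) - 10444 = (57² + 7892) - 10444 = (3249 + 7892) - 10444 = 11141 - 10444 = 697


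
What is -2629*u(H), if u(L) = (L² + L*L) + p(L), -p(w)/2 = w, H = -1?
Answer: -10516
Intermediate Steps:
p(w) = -2*w
u(L) = -2*L + 2*L² (u(L) = (L² + L*L) - 2*L = (L² + L²) - 2*L = 2*L² - 2*L = -2*L + 2*L²)
-2629*u(H) = -5258*(-1)*(-1 - 1) = -5258*(-1)*(-2) = -2629*4 = -10516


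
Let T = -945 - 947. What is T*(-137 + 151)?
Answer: -26488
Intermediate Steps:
T = -1892
T*(-137 + 151) = -1892*(-137 + 151) = -1892*14 = -26488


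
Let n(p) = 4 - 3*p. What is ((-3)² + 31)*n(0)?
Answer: 160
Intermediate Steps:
((-3)² + 31)*n(0) = ((-3)² + 31)*(4 - 3*0) = (9 + 31)*(4 + 0) = 40*4 = 160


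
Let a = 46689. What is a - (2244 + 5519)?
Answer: 38926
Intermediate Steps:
a - (2244 + 5519) = 46689 - (2244 + 5519) = 46689 - 1*7763 = 46689 - 7763 = 38926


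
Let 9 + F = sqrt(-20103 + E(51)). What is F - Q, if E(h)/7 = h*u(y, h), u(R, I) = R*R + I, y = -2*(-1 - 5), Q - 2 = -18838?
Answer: 18827 + 2*sqrt(12378) ≈ 19050.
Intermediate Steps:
Q = -18836 (Q = 2 - 18838 = -18836)
y = 12 (y = -2*(-6) = 12)
u(R, I) = I + R**2 (u(R, I) = R**2 + I = I + R**2)
E(h) = 7*h*(144 + h) (E(h) = 7*(h*(h + 12**2)) = 7*(h*(h + 144)) = 7*(h*(144 + h)) = 7*h*(144 + h))
F = -9 + 2*sqrt(12378) (F = -9 + sqrt(-20103 + 7*51*(144 + 51)) = -9 + sqrt(-20103 + 7*51*195) = -9 + sqrt(-20103 + 69615) = -9 + sqrt(49512) = -9 + 2*sqrt(12378) ≈ 213.51)
F - Q = (-9 + 2*sqrt(12378)) - 1*(-18836) = (-9 + 2*sqrt(12378)) + 18836 = 18827 + 2*sqrt(12378)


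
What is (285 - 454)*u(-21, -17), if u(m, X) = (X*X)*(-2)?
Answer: 97682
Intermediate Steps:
u(m, X) = -2*X² (u(m, X) = X²*(-2) = -2*X²)
(285 - 454)*u(-21, -17) = (285 - 454)*(-2*(-17)²) = -(-338)*289 = -169*(-578) = 97682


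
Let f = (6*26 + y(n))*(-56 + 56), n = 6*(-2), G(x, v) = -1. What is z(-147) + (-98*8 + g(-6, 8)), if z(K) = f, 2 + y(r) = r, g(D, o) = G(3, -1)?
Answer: -785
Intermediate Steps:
n = -12
g(D, o) = -1
y(r) = -2 + r
f = 0 (f = (6*26 + (-2 - 12))*(-56 + 56) = (156 - 14)*0 = 142*0 = 0)
z(K) = 0
z(-147) + (-98*8 + g(-6, 8)) = 0 + (-98*8 - 1) = 0 + (-784 - 1) = 0 - 785 = -785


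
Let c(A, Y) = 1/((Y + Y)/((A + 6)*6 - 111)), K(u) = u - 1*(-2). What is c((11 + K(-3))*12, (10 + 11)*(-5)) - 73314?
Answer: -1026439/14 ≈ -73317.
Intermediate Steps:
K(u) = 2 + u (K(u) = u + 2 = 2 + u)
c(A, Y) = (-75 + 6*A)/(2*Y) (c(A, Y) = 1/((2*Y)/((6 + A)*6 - 111)) = 1/((2*Y)/((36 + 6*A) - 111)) = 1/((2*Y)/(-75 + 6*A)) = 1/(2*Y/(-75 + 6*A)) = (-75 + 6*A)/(2*Y))
c((11 + K(-3))*12, (10 + 11)*(-5)) - 73314 = 3*(-25 + 2*((11 + (2 - 3))*12))/(2*(((10 + 11)*(-5)))) - 73314 = 3*(-25 + 2*((11 - 1)*12))/(2*((21*(-5)))) - 73314 = (3/2)*(-25 + 2*(10*12))/(-105) - 73314 = (3/2)*(-1/105)*(-25 + 2*120) - 73314 = (3/2)*(-1/105)*(-25 + 240) - 73314 = (3/2)*(-1/105)*215 - 73314 = -43/14 - 73314 = -1026439/14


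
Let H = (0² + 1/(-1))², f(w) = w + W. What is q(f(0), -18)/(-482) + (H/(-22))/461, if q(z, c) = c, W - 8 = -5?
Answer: 91037/2444222 ≈ 0.037246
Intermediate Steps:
W = 3 (W = 8 - 5 = 3)
f(w) = 3 + w (f(w) = w + 3 = 3 + w)
H = 1 (H = (0 - 1)² = (-1)² = 1)
q(f(0), -18)/(-482) + (H/(-22))/461 = -18/(-482) + (1/(-22))/461 = -18*(-1/482) + (1*(-1/22))*(1/461) = 9/241 - 1/22*1/461 = 9/241 - 1/10142 = 91037/2444222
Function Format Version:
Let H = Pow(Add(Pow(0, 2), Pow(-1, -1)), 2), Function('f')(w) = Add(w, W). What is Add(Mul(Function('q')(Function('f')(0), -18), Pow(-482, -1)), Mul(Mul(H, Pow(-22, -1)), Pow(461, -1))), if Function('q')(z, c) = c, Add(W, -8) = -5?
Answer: Rational(91037, 2444222) ≈ 0.037246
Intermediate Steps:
W = 3 (W = Add(8, -5) = 3)
Function('f')(w) = Add(3, w) (Function('f')(w) = Add(w, 3) = Add(3, w))
H = 1 (H = Pow(Add(0, -1), 2) = Pow(-1, 2) = 1)
Add(Mul(Function('q')(Function('f')(0), -18), Pow(-482, -1)), Mul(Mul(H, Pow(-22, -1)), Pow(461, -1))) = Add(Mul(-18, Pow(-482, -1)), Mul(Mul(1, Pow(-22, -1)), Pow(461, -1))) = Add(Mul(-18, Rational(-1, 482)), Mul(Mul(1, Rational(-1, 22)), Rational(1, 461))) = Add(Rational(9, 241), Mul(Rational(-1, 22), Rational(1, 461))) = Add(Rational(9, 241), Rational(-1, 10142)) = Rational(91037, 2444222)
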